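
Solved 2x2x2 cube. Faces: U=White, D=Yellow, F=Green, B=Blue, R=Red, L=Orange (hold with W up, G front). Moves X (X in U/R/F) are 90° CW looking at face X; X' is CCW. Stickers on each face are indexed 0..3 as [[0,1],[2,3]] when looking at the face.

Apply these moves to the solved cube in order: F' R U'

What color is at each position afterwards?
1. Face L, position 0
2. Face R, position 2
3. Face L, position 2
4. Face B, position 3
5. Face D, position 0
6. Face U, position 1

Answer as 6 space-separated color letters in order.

After move 1 (F'): F=GGGG U=WWRR R=YRYR D=OOYY L=OWOW
After move 2 (R): R=YYRR U=WGRG F=GOGY D=OBYB B=RBWB
After move 3 (U'): U=GGWR F=OWGY R=GORR B=YYWB L=RBOW
Query 1: L[0] = R
Query 2: R[2] = R
Query 3: L[2] = O
Query 4: B[3] = B
Query 5: D[0] = O
Query 6: U[1] = G

Answer: R R O B O G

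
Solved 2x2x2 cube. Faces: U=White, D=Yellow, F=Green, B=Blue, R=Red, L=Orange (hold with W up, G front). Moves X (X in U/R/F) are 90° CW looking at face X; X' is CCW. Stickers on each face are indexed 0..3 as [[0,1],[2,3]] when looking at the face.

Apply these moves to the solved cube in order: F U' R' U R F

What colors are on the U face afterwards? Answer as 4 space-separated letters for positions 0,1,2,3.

After move 1 (F): F=GGGG U=WWOO R=WRWR D=RRYY L=OYOY
After move 2 (U'): U=WOWO F=OYGG R=GGWR B=WRBB L=BBOY
After move 3 (R'): R=GRGW U=WBWW F=OOGO D=RYYG B=YRRB
After move 4 (U): U=WWWB F=GRGO R=YRGW B=BBRB L=OOOY
After move 5 (R): R=GYWR U=WRWO F=GYGG D=RRYB B=BBWB
After move 6 (F): F=GGGY U=WRYO R=WYOR D=WGYB L=OROR
Query: U face = WRYO

Answer: W R Y O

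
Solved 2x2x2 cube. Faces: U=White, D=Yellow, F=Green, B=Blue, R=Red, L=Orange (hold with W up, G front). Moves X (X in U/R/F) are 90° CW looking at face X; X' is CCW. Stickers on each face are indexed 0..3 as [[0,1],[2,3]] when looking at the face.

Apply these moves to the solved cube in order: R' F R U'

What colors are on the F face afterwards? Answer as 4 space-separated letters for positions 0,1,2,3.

After move 1 (R'): R=RRRR U=WBWB F=GWGW D=YGYG B=YBYB
After move 2 (F): F=GGWW U=WBOO R=WRBR D=RRYG L=OYOG
After move 3 (R): R=BWRR U=WGOW F=GRWG D=RYYY B=OBBB
After move 4 (U'): U=GWWO F=OYWG R=GRRR B=BWBB L=OBOG
Query: F face = OYWG

Answer: O Y W G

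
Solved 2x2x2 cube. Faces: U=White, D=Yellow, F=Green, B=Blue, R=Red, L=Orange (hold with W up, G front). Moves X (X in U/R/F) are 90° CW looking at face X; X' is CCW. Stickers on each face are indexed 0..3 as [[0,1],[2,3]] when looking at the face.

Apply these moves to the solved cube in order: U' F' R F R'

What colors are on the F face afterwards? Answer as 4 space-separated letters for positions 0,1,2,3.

Answer: O G Y W

Derivation:
After move 1 (U'): U=WWWW F=OOGG R=GGRR B=RRBB L=BBOO
After move 2 (F'): F=OGOG U=WWGR R=YGYR D=BOYY L=BWOW
After move 3 (R): R=YYRG U=WGGG F=OOOY D=BBYR B=RRWB
After move 4 (F): F=OOYO U=WGWW R=GYGG D=RYYR L=BBOB
After move 5 (R'): R=YGGG U=WWWR F=OGYW D=ROYO B=RRYB
Query: F face = OGYW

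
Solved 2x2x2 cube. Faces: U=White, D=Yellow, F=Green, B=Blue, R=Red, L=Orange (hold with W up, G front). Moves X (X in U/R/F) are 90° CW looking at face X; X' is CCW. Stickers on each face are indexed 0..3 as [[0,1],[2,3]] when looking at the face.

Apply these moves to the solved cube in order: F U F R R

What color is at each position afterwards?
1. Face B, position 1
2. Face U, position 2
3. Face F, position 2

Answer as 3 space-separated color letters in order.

Answer: Y Y G

Derivation:
After move 1 (F): F=GGGG U=WWOO R=WRWR D=RRYY L=OYOY
After move 2 (U): U=OWOW F=WRGG R=BBWR B=OYBB L=GGOY
After move 3 (F): F=GWGR U=OWYG R=OBWR D=WBYY L=GROR
After move 4 (R): R=WORB U=OWYR F=GBGY D=WBYO B=GYWB
After move 5 (R): R=RWBO U=OBYY F=GBGO D=WWYG B=RYWB
Query 1: B[1] = Y
Query 2: U[2] = Y
Query 3: F[2] = G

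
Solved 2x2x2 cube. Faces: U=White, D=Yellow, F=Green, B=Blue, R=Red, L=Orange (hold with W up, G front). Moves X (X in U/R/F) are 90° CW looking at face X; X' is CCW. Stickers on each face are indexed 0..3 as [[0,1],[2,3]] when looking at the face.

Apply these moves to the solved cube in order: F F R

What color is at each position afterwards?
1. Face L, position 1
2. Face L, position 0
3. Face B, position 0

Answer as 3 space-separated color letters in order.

Answer: R O Y

Derivation:
After move 1 (F): F=GGGG U=WWOO R=WRWR D=RRYY L=OYOY
After move 2 (F): F=GGGG U=WWYY R=OROR D=WWYY L=OROR
After move 3 (R): R=OORR U=WGYG F=GWGY D=WBYB B=YBWB
Query 1: L[1] = R
Query 2: L[0] = O
Query 3: B[0] = Y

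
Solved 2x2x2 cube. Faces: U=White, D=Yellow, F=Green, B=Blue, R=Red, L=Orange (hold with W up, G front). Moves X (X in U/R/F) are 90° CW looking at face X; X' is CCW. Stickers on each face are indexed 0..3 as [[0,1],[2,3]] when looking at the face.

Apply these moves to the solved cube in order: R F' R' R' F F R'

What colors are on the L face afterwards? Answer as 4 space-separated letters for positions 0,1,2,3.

After move 1 (R): R=RRRR U=WGWG F=GYGY D=YBYB B=WBWB
After move 2 (F'): F=YYGG U=WGRR R=BRYR D=OOYB L=OGOW
After move 3 (R'): R=RRBY U=WWRW F=YGGR D=OYYG B=BBOB
After move 4 (R'): R=RYRB U=WORB F=YWGW D=OGYR B=GBYB
After move 5 (F): F=GYWW U=WOWG R=RYBB D=RRYR L=OOOG
After move 6 (F): F=WGWY U=WOGO R=WYGB D=BRYR L=OROR
After move 7 (R'): R=YBWG U=WYGG F=WOWO D=BGYY B=RBRB
Query: L face = OROR

Answer: O R O R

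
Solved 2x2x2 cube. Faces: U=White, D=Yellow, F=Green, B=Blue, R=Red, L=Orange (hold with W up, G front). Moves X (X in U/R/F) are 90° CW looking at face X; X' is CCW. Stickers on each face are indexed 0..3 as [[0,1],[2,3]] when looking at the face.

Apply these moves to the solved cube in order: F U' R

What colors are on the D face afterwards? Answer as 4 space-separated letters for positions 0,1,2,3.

Answer: R B Y W

Derivation:
After move 1 (F): F=GGGG U=WWOO R=WRWR D=RRYY L=OYOY
After move 2 (U'): U=WOWO F=OYGG R=GGWR B=WRBB L=BBOY
After move 3 (R): R=WGRG U=WYWG F=ORGY D=RBYW B=OROB
Query: D face = RBYW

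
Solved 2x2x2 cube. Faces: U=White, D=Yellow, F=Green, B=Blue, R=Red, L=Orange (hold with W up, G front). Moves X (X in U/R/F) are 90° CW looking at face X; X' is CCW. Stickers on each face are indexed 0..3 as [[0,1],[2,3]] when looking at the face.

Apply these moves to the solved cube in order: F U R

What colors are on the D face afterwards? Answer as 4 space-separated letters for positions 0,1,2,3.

After move 1 (F): F=GGGG U=WWOO R=WRWR D=RRYY L=OYOY
After move 2 (U): U=OWOW F=WRGG R=BBWR B=OYBB L=GGOY
After move 3 (R): R=WBRB U=OROG F=WRGY D=RBYO B=WYWB
Query: D face = RBYO

Answer: R B Y O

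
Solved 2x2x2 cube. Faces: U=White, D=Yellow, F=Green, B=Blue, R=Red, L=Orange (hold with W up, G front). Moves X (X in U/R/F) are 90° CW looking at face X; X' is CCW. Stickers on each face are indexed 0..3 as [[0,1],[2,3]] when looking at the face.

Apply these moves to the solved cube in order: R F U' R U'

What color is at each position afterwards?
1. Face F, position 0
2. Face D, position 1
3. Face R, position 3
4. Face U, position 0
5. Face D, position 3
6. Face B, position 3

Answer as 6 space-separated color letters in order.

After move 1 (R): R=RRRR U=WGWG F=GYGY D=YBYB B=WBWB
After move 2 (F): F=GGYY U=WGOO R=WRGR D=RRYB L=OYOB
After move 3 (U'): U=GOWO F=OYYY R=GGGR B=WRWB L=WBOB
After move 4 (R): R=GGRG U=GYWY F=ORYB D=RWYW B=OROB
After move 5 (U'): U=YYGW F=WBYB R=ORRG B=GGOB L=OROB
Query 1: F[0] = W
Query 2: D[1] = W
Query 3: R[3] = G
Query 4: U[0] = Y
Query 5: D[3] = W
Query 6: B[3] = B

Answer: W W G Y W B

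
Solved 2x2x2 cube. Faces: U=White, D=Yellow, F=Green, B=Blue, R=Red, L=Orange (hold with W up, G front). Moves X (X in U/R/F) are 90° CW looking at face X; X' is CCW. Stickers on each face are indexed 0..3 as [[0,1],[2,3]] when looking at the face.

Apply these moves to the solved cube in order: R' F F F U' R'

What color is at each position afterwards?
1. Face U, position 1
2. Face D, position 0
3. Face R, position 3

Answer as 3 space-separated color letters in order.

After move 1 (R'): R=RRRR U=WBWB F=GWGW D=YGYG B=YBYB
After move 2 (F): F=GGWW U=WBOO R=WRBR D=RRYG L=OYOG
After move 3 (F): F=WGWG U=WBGY R=OROR D=BWYG L=OROR
After move 4 (F): F=WWGG U=WBRR R=GRYR D=OOYG L=OBOW
After move 5 (U'): U=BRWR F=OBGG R=WWYR B=GRYB L=YBOW
After move 6 (R'): R=WRWY U=BYWG F=ORGR D=OBYG B=GROB
Query 1: U[1] = Y
Query 2: D[0] = O
Query 3: R[3] = Y

Answer: Y O Y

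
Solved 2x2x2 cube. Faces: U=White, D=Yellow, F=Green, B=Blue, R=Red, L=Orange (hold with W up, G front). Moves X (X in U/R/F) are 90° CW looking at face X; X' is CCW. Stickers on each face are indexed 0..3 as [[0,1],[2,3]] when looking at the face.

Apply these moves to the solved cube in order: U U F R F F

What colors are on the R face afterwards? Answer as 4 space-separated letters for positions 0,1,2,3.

Answer: Y W Y O

Derivation:
After move 1 (U): U=WWWW F=RRGG R=BBRR B=OOBB L=GGOO
After move 2 (U): U=WWWW F=BBGG R=OORR B=GGBB L=RROO
After move 3 (F): F=GBGB U=WWOR R=WOWR D=ROYY L=RYOY
After move 4 (R): R=WWRO U=WBOB F=GOGY D=RBYG B=RGWB
After move 5 (F): F=GGYO U=WBYY R=OWBO D=RWYG L=RROB
After move 6 (F): F=YGOG U=WBBR R=YWYO D=BOYG L=RROW
Query: R face = YWYO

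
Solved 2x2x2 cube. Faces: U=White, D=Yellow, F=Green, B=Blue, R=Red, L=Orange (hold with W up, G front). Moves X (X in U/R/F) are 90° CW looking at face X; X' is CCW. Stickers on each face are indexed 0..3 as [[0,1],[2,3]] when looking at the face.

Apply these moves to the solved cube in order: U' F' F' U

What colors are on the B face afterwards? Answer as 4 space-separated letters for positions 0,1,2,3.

Answer: B R B B

Derivation:
After move 1 (U'): U=WWWW F=OOGG R=GGRR B=RRBB L=BBOO
After move 2 (F'): F=OGOG U=WWGR R=YGYR D=BOYY L=BWOW
After move 3 (F'): F=GGOO U=WWYY R=OGBR D=WWYY L=BROG
After move 4 (U): U=YWYW F=OGOO R=RRBR B=BRBB L=GGOG
Query: B face = BRBB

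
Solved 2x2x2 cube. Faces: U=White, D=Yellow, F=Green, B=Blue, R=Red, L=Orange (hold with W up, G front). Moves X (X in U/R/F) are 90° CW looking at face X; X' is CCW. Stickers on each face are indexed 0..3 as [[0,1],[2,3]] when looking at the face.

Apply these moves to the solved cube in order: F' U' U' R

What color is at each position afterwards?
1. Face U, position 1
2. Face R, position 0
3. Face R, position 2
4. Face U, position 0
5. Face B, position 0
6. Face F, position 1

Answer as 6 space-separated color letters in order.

Answer: B Y R R W O

Derivation:
After move 1 (F'): F=GGGG U=WWRR R=YRYR D=OOYY L=OWOW
After move 2 (U'): U=WRWR F=OWGG R=GGYR B=YRBB L=BBOW
After move 3 (U'): U=RRWW F=BBGG R=OWYR B=GGBB L=YROW
After move 4 (R): R=YORW U=RBWG F=BOGY D=OBYG B=WGRB
Query 1: U[1] = B
Query 2: R[0] = Y
Query 3: R[2] = R
Query 4: U[0] = R
Query 5: B[0] = W
Query 6: F[1] = O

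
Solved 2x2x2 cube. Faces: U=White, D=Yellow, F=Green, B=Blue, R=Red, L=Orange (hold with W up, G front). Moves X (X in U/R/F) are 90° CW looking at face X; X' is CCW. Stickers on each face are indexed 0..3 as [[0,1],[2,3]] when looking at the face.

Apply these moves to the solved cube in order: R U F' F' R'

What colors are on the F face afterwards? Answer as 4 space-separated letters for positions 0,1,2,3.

Answer: Y W R Y

Derivation:
After move 1 (R): R=RRRR U=WGWG F=GYGY D=YBYB B=WBWB
After move 2 (U): U=WWGG F=RRGY R=WBRR B=OOWB L=GYOO
After move 3 (F'): F=RYRG U=WWWR R=BBYR D=YOYB L=GGOG
After move 4 (F'): F=YGRR U=WWBY R=OBYR D=GGYB L=GROW
After move 5 (R'): R=BROY U=WWBO F=YWRY D=GGYR B=BOGB
Query: F face = YWRY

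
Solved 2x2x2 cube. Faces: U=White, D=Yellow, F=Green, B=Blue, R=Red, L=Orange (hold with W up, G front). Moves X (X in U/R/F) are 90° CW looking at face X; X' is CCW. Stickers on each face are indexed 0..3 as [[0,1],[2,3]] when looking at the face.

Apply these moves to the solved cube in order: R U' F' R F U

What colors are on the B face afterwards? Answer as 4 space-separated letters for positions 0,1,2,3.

After move 1 (R): R=RRRR U=WGWG F=GYGY D=YBYB B=WBWB
After move 2 (U'): U=GGWW F=OOGY R=GYRR B=RRWB L=WBOO
After move 3 (F'): F=OYOG U=GGGR R=BYYR D=BOYB L=WWOW
After move 4 (R): R=YBRY U=GYGG F=OOOB D=BWYR B=RRGB
After move 5 (F): F=OOBO U=GYWW R=GBGY D=RYYR L=WBOW
After move 6 (U): U=WGWY F=GBBO R=RRGY B=WBGB L=OOOW
Query: B face = WBGB

Answer: W B G B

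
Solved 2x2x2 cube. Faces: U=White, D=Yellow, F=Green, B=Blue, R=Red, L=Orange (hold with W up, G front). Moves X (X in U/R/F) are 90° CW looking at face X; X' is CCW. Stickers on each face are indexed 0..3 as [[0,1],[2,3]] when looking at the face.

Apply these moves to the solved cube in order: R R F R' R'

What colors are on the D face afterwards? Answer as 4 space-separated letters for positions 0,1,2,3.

After move 1 (R): R=RRRR U=WGWG F=GYGY D=YBYB B=WBWB
After move 2 (R): R=RRRR U=WYWY F=GBGB D=YWYW B=GBGB
After move 3 (F): F=GGBB U=WYOO R=WRYR D=RRYW L=OYOW
After move 4 (R'): R=RRWY U=WGOG F=GYBO D=RGYB B=WBRB
After move 5 (R'): R=RYRW U=WROW F=GGBG D=RYYO B=BBGB
Query: D face = RYYO

Answer: R Y Y O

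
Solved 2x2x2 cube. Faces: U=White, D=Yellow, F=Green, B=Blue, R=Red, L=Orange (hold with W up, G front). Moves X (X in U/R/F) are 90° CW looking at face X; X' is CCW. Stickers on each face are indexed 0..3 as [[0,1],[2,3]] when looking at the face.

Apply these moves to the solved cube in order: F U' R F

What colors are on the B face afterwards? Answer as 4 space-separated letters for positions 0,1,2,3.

Answer: O R O B

Derivation:
After move 1 (F): F=GGGG U=WWOO R=WRWR D=RRYY L=OYOY
After move 2 (U'): U=WOWO F=OYGG R=GGWR B=WRBB L=BBOY
After move 3 (R): R=WGRG U=WYWG F=ORGY D=RBYW B=OROB
After move 4 (F): F=GOYR U=WYYB R=WGGG D=RWYW L=BROB
Query: B face = OROB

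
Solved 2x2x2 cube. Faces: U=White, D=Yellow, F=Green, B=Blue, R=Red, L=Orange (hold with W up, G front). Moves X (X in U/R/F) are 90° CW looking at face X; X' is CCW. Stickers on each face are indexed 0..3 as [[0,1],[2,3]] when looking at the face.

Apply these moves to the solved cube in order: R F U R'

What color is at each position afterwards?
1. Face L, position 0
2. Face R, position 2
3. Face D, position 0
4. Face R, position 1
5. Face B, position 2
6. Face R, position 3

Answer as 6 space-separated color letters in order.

After move 1 (R): R=RRRR U=WGWG F=GYGY D=YBYB B=WBWB
After move 2 (F): F=GGYY U=WGOO R=WRGR D=RRYB L=OYOB
After move 3 (U): U=OWOG F=WRYY R=WBGR B=OYWB L=GGOB
After move 4 (R'): R=BRWG U=OWOO F=WWYG D=RRYY B=BYRB
Query 1: L[0] = G
Query 2: R[2] = W
Query 3: D[0] = R
Query 4: R[1] = R
Query 5: B[2] = R
Query 6: R[3] = G

Answer: G W R R R G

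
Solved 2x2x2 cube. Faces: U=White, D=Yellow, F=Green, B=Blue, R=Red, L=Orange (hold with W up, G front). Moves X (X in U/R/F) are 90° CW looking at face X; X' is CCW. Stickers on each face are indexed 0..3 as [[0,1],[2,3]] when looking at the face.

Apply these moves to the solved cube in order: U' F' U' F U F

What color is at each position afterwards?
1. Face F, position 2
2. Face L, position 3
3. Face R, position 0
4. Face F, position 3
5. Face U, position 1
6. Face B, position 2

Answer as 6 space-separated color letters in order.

After move 1 (U'): U=WWWW F=OOGG R=GGRR B=RRBB L=BBOO
After move 2 (F'): F=OGOG U=WWGR R=YGYR D=BOYY L=BWOW
After move 3 (U'): U=WRWG F=BWOG R=OGYR B=YGBB L=RROW
After move 4 (F): F=OBGW U=WRWR R=WGGR D=YOYY L=RBOO
After move 5 (U): U=WWRR F=WGGW R=YGGR B=RBBB L=OBOO
After move 6 (F): F=GWWG U=WWOB R=RGRR D=GYYY L=OYOO
Query 1: F[2] = W
Query 2: L[3] = O
Query 3: R[0] = R
Query 4: F[3] = G
Query 5: U[1] = W
Query 6: B[2] = B

Answer: W O R G W B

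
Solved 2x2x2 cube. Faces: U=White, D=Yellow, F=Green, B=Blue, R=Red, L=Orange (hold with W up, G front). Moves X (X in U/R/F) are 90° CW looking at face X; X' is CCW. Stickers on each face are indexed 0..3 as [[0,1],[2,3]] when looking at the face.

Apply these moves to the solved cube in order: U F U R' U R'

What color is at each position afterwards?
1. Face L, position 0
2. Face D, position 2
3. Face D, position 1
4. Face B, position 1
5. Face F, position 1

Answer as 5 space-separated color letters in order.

Answer: W Y R R O

Derivation:
After move 1 (U): U=WWWW F=RRGG R=BBRR B=OOBB L=GGOO
After move 2 (F): F=GRGR U=WWOG R=WBWR D=RBYY L=GYOY
After move 3 (U): U=OWGW F=WBGR R=OOWR B=GYBB L=GROY
After move 4 (R'): R=OROW U=OBGG F=WWGW D=RBYR B=YYBB
After move 5 (U): U=GOGB F=ORGW R=YYOW B=GRBB L=WWOY
After move 6 (R'): R=YWYO U=GBGG F=OOGB D=RRYW B=RRBB
Query 1: L[0] = W
Query 2: D[2] = Y
Query 3: D[1] = R
Query 4: B[1] = R
Query 5: F[1] = O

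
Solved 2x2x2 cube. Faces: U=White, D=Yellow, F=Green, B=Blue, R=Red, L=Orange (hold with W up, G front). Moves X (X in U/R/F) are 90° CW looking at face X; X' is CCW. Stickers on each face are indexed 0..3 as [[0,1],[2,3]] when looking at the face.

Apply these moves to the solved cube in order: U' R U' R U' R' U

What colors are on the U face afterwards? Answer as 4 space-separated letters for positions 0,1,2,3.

After move 1 (U'): U=WWWW F=OOGG R=GGRR B=RRBB L=BBOO
After move 2 (R): R=RGRG U=WOWG F=OYGY D=YBYR B=WRWB
After move 3 (U'): U=OGWW F=BBGY R=OYRG B=RGWB L=WROO
After move 4 (R): R=ROGY U=OBWY F=BBGR D=YWYR B=WGGB
After move 5 (U'): U=BYOW F=WRGR R=BBGY B=ROGB L=WGOO
After move 6 (R'): R=BYBG U=BGOR F=WYGW D=YRYR B=ROWB
After move 7 (U): U=OBRG F=BYGW R=ROBG B=WGWB L=WYOO
Query: U face = OBRG

Answer: O B R G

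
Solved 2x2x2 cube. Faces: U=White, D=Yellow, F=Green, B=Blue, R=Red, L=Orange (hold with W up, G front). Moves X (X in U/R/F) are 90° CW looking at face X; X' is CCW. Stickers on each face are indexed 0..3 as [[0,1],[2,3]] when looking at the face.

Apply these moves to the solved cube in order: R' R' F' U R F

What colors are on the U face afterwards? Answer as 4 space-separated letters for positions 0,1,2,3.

Answer: R R W B

Derivation:
After move 1 (R'): R=RRRR U=WBWB F=GWGW D=YGYG B=YBYB
After move 2 (R'): R=RRRR U=WYWY F=GBGB D=YWYW B=GBGB
After move 3 (F'): F=BBGG U=WYRR R=WRYR D=OOYW L=OYOW
After move 4 (U): U=RWRY F=WRGG R=GBYR B=OYGB L=BBOW
After move 5 (R): R=YGRB U=RRRG F=WOGW D=OGYO B=YYWB
After move 6 (F): F=GWWO U=RRWB R=RGGB D=RYYO L=BOOG
Query: U face = RRWB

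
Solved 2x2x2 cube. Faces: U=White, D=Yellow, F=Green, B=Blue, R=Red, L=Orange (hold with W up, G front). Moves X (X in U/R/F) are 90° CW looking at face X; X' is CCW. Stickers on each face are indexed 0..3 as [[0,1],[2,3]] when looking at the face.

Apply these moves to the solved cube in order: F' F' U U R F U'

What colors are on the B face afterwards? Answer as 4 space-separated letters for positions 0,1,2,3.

After move 1 (F'): F=GGGG U=WWRR R=YRYR D=OOYY L=OWOW
After move 2 (F'): F=GGGG U=WWYY R=OROR D=WWYY L=OROR
After move 3 (U): U=YWYW F=ORGG R=BBOR B=ORBB L=GGOR
After move 4 (U): U=YYWW F=BBGG R=OROR B=GGBB L=OROR
After move 5 (R): R=OORR U=YBWG F=BWGY D=WBYG B=WGYB
After move 6 (F): F=GBYW U=YBRR R=WOGR D=ROYG L=OWOB
After move 7 (U'): U=BRYR F=OWYW R=GBGR B=WOYB L=WGOB
Query: B face = WOYB

Answer: W O Y B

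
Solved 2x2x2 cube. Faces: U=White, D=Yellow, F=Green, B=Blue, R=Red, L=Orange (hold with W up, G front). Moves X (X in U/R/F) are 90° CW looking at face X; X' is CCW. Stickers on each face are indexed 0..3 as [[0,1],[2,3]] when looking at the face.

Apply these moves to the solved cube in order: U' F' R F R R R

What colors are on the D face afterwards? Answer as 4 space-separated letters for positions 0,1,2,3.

After move 1 (U'): U=WWWW F=OOGG R=GGRR B=RRBB L=BBOO
After move 2 (F'): F=OGOG U=WWGR R=YGYR D=BOYY L=BWOW
After move 3 (R): R=YYRG U=WGGG F=OOOY D=BBYR B=RRWB
After move 4 (F): F=OOYO U=WGWW R=GYGG D=RYYR L=BBOB
After move 5 (R): R=GGGY U=WOWO F=OYYR D=RWYR B=WRGB
After move 6 (R): R=GGYG U=WYWR F=OWYR D=RGYW B=OROB
After move 7 (R): R=YGGG U=WWWR F=OGYW D=ROYO B=RRYB
Query: D face = ROYO

Answer: R O Y O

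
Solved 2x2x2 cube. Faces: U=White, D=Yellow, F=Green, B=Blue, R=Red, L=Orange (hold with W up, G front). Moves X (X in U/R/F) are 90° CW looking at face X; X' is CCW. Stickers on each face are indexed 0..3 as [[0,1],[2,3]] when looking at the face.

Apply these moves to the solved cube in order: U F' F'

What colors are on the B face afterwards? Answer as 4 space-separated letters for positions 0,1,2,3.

After move 1 (U): U=WWWW F=RRGG R=BBRR B=OOBB L=GGOO
After move 2 (F'): F=RGRG U=WWBR R=YBYR D=GOYY L=GWOW
After move 3 (F'): F=GGRR U=WWYY R=OBGR D=WWYY L=GROB
Query: B face = OOBB

Answer: O O B B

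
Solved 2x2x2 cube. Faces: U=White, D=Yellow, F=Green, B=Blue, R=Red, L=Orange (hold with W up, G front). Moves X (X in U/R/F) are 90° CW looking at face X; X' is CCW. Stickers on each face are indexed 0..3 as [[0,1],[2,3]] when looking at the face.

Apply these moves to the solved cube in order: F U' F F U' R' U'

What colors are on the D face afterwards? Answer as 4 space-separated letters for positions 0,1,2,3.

After move 1 (F): F=GGGG U=WWOO R=WRWR D=RRYY L=OYOY
After move 2 (U'): U=WOWO F=OYGG R=GGWR B=WRBB L=BBOY
After move 3 (F): F=GOGY U=WOYB R=WGOR D=WGYY L=BROR
After move 4 (F): F=GGYO U=WORR R=YGBR D=OWYY L=BWOG
After move 5 (U'): U=ORWR F=BWYO R=GGBR B=YGBB L=WROG
After move 6 (R'): R=GRGB U=OBWY F=BRYR D=OWYO B=YGWB
After move 7 (U'): U=BYOW F=WRYR R=BRGB B=GRWB L=YGOG
Query: D face = OWYO

Answer: O W Y O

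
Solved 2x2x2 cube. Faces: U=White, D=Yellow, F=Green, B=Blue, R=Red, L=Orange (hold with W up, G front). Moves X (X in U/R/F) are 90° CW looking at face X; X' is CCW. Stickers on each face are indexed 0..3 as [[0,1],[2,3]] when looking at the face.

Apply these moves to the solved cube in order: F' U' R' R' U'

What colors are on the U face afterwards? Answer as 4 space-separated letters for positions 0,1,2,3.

After move 1 (F'): F=GGGG U=WWRR R=YRYR D=OOYY L=OWOW
After move 2 (U'): U=WRWR F=OWGG R=GGYR B=YRBB L=BBOW
After move 3 (R'): R=GRGY U=WBWY F=ORGR D=OWYG B=YROB
After move 4 (R'): R=RYGG U=WOWY F=OBGY D=ORYR B=GRWB
After move 5 (U'): U=OYWW F=BBGY R=OBGG B=RYWB L=GROW
Query: U face = OYWW

Answer: O Y W W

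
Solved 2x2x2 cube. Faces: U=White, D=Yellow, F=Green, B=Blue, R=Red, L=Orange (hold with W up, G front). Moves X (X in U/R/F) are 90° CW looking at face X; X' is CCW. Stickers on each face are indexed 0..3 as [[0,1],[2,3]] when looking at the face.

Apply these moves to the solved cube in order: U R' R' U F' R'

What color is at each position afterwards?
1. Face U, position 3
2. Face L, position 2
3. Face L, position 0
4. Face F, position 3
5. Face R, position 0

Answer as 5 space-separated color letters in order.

Answer: G O R B O

Derivation:
After move 1 (U): U=WWWW F=RRGG R=BBRR B=OOBB L=GGOO
After move 2 (R'): R=BRBR U=WBWO F=RWGW D=YRYG B=YOYB
After move 3 (R'): R=RRBB U=WYWY F=RBGO D=YWYW B=GORB
After move 4 (U): U=WWYY F=RRGO R=GOBB B=GGRB L=RBOO
After move 5 (F'): F=RORG U=WWGB R=WOYB D=BOYW L=RYOY
After move 6 (R'): R=OBWY U=WRGG F=RWRB D=BOYG B=WGOB
Query 1: U[3] = G
Query 2: L[2] = O
Query 3: L[0] = R
Query 4: F[3] = B
Query 5: R[0] = O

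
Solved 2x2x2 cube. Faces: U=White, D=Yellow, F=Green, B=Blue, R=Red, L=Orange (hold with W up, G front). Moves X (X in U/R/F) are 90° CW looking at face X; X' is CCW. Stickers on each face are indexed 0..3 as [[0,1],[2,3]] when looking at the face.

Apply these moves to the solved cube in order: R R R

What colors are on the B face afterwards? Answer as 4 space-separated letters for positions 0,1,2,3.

After move 1 (R): R=RRRR U=WGWG F=GYGY D=YBYB B=WBWB
After move 2 (R): R=RRRR U=WYWY F=GBGB D=YWYW B=GBGB
After move 3 (R): R=RRRR U=WBWB F=GWGW D=YGYG B=YBYB
Query: B face = YBYB

Answer: Y B Y B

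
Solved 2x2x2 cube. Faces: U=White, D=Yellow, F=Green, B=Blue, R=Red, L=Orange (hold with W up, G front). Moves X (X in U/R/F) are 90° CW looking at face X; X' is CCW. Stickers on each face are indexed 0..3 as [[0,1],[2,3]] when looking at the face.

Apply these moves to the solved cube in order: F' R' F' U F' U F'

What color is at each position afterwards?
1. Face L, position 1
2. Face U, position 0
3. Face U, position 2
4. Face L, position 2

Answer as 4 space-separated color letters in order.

After move 1 (F'): F=GGGG U=WWRR R=YRYR D=OOYY L=OWOW
After move 2 (R'): R=RRYY U=WBRB F=GWGR D=OGYG B=YBOB
After move 3 (F'): F=WRGG U=WBRY R=GROY D=WWYG L=OBOR
After move 4 (U): U=RWYB F=GRGG R=YBOY B=OBOB L=WROR
After move 5 (F'): F=RGGG U=RWYO R=WBWY D=RRYG L=WBOY
After move 6 (U): U=YROW F=WBGG R=OBWY B=WBOB L=RGOY
After move 7 (F'): F=BGWG U=YROW R=RBRY D=GYYG L=RWOO
Query 1: L[1] = W
Query 2: U[0] = Y
Query 3: U[2] = O
Query 4: L[2] = O

Answer: W Y O O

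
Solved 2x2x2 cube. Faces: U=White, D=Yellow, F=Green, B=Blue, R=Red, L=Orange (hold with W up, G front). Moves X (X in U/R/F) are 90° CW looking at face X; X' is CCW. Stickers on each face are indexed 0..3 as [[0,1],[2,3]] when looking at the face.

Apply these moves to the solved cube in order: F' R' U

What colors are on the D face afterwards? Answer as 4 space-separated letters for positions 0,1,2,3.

Answer: O G Y G

Derivation:
After move 1 (F'): F=GGGG U=WWRR R=YRYR D=OOYY L=OWOW
After move 2 (R'): R=RRYY U=WBRB F=GWGR D=OGYG B=YBOB
After move 3 (U): U=RWBB F=RRGR R=YBYY B=OWOB L=GWOW
Query: D face = OGYG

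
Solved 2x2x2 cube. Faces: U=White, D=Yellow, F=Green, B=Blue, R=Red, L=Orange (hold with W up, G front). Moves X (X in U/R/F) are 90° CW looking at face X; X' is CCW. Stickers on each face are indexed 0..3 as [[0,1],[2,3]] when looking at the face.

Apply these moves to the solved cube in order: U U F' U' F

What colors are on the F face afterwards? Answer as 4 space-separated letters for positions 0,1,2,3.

After move 1 (U): U=WWWW F=RRGG R=BBRR B=OOBB L=GGOO
After move 2 (U): U=WWWW F=BBGG R=OORR B=GGBB L=RROO
After move 3 (F'): F=BGBG U=WWOR R=YOYR D=ROYY L=RWOW
After move 4 (U'): U=WRWO F=RWBG R=BGYR B=YOBB L=GGOW
After move 5 (F): F=BRGW U=WRWG R=WGOR D=YBYY L=GROO
Query: F face = BRGW

Answer: B R G W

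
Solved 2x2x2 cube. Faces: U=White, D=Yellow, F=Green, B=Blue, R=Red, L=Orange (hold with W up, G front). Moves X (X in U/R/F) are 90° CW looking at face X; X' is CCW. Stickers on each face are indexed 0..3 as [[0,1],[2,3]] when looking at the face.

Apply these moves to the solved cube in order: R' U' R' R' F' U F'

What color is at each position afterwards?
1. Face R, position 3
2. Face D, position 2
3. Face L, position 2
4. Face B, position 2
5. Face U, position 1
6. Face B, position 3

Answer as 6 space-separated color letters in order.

Answer: G Y O O B B

Derivation:
After move 1 (R'): R=RRRR U=WBWB F=GWGW D=YGYG B=YBYB
After move 2 (U'): U=BBWW F=OOGW R=GWRR B=RRYB L=YBOO
After move 3 (R'): R=WRGR U=BYWR F=OBGW D=YOYW B=GRGB
After move 4 (R'): R=RRWG U=BGWG F=OYGR D=YBYW B=WROB
After move 5 (F'): F=YROG U=BGRW R=BRYG D=BOYW L=YGOW
After move 6 (U): U=RBWG F=BROG R=WRYG B=YGOB L=YROW
After move 7 (F'): F=RGBO U=RBWY R=ORBG D=RWYW L=YGOW
Query 1: R[3] = G
Query 2: D[2] = Y
Query 3: L[2] = O
Query 4: B[2] = O
Query 5: U[1] = B
Query 6: B[3] = B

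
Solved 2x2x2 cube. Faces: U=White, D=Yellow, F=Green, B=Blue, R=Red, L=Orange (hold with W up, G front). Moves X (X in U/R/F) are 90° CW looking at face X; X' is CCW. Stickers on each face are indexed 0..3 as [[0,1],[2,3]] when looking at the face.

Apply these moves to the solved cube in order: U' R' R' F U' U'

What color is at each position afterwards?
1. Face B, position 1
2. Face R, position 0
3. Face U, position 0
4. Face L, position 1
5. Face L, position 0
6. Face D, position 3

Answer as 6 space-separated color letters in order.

Answer: O B B R W W

Derivation:
After move 1 (U'): U=WWWW F=OOGG R=GGRR B=RRBB L=BBOO
After move 2 (R'): R=GRGR U=WBWR F=OWGW D=YOYG B=YRYB
After move 3 (R'): R=RRGG U=WYWY F=OBGR D=YWYW B=GROB
After move 4 (F): F=GORB U=WYOB R=WRYG D=GRYW L=BYOW
After move 5 (U'): U=YBWO F=BYRB R=GOYG B=WROB L=GROW
After move 6 (U'): U=BOYW F=GRRB R=BYYG B=GOOB L=WROW
Query 1: B[1] = O
Query 2: R[0] = B
Query 3: U[0] = B
Query 4: L[1] = R
Query 5: L[0] = W
Query 6: D[3] = W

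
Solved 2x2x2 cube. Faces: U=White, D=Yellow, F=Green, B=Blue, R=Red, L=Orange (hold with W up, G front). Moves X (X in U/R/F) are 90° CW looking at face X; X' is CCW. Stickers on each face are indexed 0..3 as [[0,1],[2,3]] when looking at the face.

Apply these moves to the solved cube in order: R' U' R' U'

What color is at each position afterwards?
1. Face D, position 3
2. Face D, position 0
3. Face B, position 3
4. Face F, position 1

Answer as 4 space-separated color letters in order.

Answer: W Y B B

Derivation:
After move 1 (R'): R=RRRR U=WBWB F=GWGW D=YGYG B=YBYB
After move 2 (U'): U=BBWW F=OOGW R=GWRR B=RRYB L=YBOO
After move 3 (R'): R=WRGR U=BYWR F=OBGW D=YOYW B=GRGB
After move 4 (U'): U=YRBW F=YBGW R=OBGR B=WRGB L=GROO
Query 1: D[3] = W
Query 2: D[0] = Y
Query 3: B[3] = B
Query 4: F[1] = B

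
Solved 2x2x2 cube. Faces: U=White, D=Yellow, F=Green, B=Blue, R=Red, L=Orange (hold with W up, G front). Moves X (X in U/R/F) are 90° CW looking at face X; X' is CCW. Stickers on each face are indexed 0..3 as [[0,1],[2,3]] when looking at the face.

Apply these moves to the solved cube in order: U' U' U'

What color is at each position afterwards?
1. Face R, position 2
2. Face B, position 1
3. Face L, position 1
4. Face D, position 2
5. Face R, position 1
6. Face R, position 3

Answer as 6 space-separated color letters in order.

Answer: R O G Y B R

Derivation:
After move 1 (U'): U=WWWW F=OOGG R=GGRR B=RRBB L=BBOO
After move 2 (U'): U=WWWW F=BBGG R=OORR B=GGBB L=RROO
After move 3 (U'): U=WWWW F=RRGG R=BBRR B=OOBB L=GGOO
Query 1: R[2] = R
Query 2: B[1] = O
Query 3: L[1] = G
Query 4: D[2] = Y
Query 5: R[1] = B
Query 6: R[3] = R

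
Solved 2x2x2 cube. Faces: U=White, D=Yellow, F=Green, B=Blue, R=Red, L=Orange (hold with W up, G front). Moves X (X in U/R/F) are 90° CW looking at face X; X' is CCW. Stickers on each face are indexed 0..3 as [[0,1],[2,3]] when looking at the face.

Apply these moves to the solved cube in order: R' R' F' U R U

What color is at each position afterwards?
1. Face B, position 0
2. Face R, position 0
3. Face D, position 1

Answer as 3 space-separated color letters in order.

Answer: B Y G

Derivation:
After move 1 (R'): R=RRRR U=WBWB F=GWGW D=YGYG B=YBYB
After move 2 (R'): R=RRRR U=WYWY F=GBGB D=YWYW B=GBGB
After move 3 (F'): F=BBGG U=WYRR R=WRYR D=OOYW L=OYOW
After move 4 (U): U=RWRY F=WRGG R=GBYR B=OYGB L=BBOW
After move 5 (R): R=YGRB U=RRRG F=WOGW D=OGYO B=YYWB
After move 6 (U): U=RRGR F=YGGW R=YYRB B=BBWB L=WOOW
Query 1: B[0] = B
Query 2: R[0] = Y
Query 3: D[1] = G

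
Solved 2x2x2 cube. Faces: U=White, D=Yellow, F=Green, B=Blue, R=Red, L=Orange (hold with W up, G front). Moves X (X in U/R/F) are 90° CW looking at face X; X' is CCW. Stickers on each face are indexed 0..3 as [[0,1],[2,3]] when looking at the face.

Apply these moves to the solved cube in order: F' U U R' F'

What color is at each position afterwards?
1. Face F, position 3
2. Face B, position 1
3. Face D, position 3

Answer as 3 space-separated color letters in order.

Answer: G G G

Derivation:
After move 1 (F'): F=GGGG U=WWRR R=YRYR D=OOYY L=OWOW
After move 2 (U): U=RWRW F=YRGG R=BBYR B=OWBB L=GGOW
After move 3 (U): U=RRWW F=BBGG R=OWYR B=GGBB L=YROW
After move 4 (R'): R=WROY U=RBWG F=BRGW D=OBYG B=YGOB
After move 5 (F'): F=RWBG U=RBWO R=BROY D=RWYG L=YGOW
Query 1: F[3] = G
Query 2: B[1] = G
Query 3: D[3] = G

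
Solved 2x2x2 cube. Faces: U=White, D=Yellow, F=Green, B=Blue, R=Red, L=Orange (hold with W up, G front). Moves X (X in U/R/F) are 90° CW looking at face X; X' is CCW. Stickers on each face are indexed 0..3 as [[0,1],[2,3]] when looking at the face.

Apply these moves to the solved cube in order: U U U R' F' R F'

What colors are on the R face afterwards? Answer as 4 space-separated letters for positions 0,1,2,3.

After move 1 (U): U=WWWW F=RRGG R=BBRR B=OOBB L=GGOO
After move 2 (U): U=WWWW F=BBGG R=OORR B=GGBB L=RROO
After move 3 (U): U=WWWW F=OOGG R=GGRR B=RRBB L=BBOO
After move 4 (R'): R=GRGR U=WBWR F=OWGW D=YOYG B=YRYB
After move 5 (F'): F=WWOG U=WBGG R=ORYR D=BOYG L=BROW
After move 6 (R): R=YORR U=WWGG F=WOOG D=BYYY B=GRBB
After move 7 (F'): F=OGWO U=WWYR R=YOBR D=RWYY L=BGOG
Query: R face = YOBR

Answer: Y O B R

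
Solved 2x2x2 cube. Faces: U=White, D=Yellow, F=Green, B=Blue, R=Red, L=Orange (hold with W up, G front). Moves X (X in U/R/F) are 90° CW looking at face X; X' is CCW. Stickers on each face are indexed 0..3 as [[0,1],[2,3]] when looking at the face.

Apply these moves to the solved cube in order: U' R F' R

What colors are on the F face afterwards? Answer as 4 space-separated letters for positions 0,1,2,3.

After move 1 (U'): U=WWWW F=OOGG R=GGRR B=RRBB L=BBOO
After move 2 (R): R=RGRG U=WOWG F=OYGY D=YBYR B=WRWB
After move 3 (F'): F=YYOG U=WORR R=BGYG D=BOYR L=BGOW
After move 4 (R): R=YBGG U=WYRG F=YOOR D=BWYW B=RROB
Query: F face = YOOR

Answer: Y O O R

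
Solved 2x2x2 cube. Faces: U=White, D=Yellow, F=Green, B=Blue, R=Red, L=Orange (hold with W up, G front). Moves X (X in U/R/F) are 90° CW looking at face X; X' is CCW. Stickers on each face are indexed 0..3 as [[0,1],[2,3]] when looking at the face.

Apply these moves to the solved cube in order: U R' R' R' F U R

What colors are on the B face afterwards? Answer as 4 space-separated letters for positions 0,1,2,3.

Answer: R Y W B

Derivation:
After move 1 (U): U=WWWW F=RRGG R=BBRR B=OOBB L=GGOO
After move 2 (R'): R=BRBR U=WBWO F=RWGW D=YRYG B=YOYB
After move 3 (R'): R=RRBB U=WYWY F=RBGO D=YWYW B=GORB
After move 4 (R'): R=RBRB U=WRWG F=RYGY D=YBYO B=WOWB
After move 5 (F): F=GRYY U=WROG R=WBGB D=RRYO L=GYOB
After move 6 (U): U=OWGR F=WBYY R=WOGB B=GYWB L=GROB
After move 7 (R): R=GWBO U=OBGY F=WRYO D=RWYG B=RYWB
Query: B face = RYWB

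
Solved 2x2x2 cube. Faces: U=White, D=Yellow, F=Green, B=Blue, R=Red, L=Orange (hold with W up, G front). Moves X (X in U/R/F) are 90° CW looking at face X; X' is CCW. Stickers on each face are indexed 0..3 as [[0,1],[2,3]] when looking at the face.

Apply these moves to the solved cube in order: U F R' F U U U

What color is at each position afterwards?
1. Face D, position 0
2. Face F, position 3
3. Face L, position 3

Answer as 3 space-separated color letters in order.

After move 1 (U): U=WWWW F=RRGG R=BBRR B=OOBB L=GGOO
After move 2 (F): F=GRGR U=WWOG R=WBWR D=RBYY L=GYOY
After move 3 (R'): R=BRWW U=WBOO F=GWGG D=RRYR B=YOBB
After move 4 (F): F=GGGW U=WBYY R=OROW D=WBYR L=GROR
After move 5 (U): U=YWYB F=ORGW R=YOOW B=GRBB L=GGOR
After move 6 (U): U=YYBW F=YOGW R=GROW B=GGBB L=OROR
After move 7 (U): U=BYWY F=GRGW R=GGOW B=ORBB L=YOOR
Query 1: D[0] = W
Query 2: F[3] = W
Query 3: L[3] = R

Answer: W W R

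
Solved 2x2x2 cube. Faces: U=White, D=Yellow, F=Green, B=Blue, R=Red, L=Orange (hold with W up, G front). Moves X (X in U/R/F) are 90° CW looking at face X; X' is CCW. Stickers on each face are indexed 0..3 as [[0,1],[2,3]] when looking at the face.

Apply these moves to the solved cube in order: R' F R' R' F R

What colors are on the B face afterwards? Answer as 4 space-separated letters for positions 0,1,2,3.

After move 1 (R'): R=RRRR U=WBWB F=GWGW D=YGYG B=YBYB
After move 2 (F): F=GGWW U=WBOO R=WRBR D=RRYG L=OYOG
After move 3 (R'): R=RRWB U=WYOY F=GBWO D=RGYW B=GBRB
After move 4 (R'): R=RBRW U=WROG F=GYWY D=RBYO B=WBGB
After move 5 (F): F=WGYY U=WRGY R=OBGW D=RRYO L=OROB
After move 6 (R): R=GOWB U=WGGY F=WRYO D=RGYW B=YBRB
Query: B face = YBRB

Answer: Y B R B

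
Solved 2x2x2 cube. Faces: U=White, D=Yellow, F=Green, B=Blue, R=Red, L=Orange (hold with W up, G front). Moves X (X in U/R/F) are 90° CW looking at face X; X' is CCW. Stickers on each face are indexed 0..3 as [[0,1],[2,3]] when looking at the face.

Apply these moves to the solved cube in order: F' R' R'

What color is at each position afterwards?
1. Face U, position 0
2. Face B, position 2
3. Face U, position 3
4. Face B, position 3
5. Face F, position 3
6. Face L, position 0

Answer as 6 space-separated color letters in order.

Answer: W G Y B B O

Derivation:
After move 1 (F'): F=GGGG U=WWRR R=YRYR D=OOYY L=OWOW
After move 2 (R'): R=RRYY U=WBRB F=GWGR D=OGYG B=YBOB
After move 3 (R'): R=RYRY U=WORY F=GBGB D=OWYR B=GBGB
Query 1: U[0] = W
Query 2: B[2] = G
Query 3: U[3] = Y
Query 4: B[3] = B
Query 5: F[3] = B
Query 6: L[0] = O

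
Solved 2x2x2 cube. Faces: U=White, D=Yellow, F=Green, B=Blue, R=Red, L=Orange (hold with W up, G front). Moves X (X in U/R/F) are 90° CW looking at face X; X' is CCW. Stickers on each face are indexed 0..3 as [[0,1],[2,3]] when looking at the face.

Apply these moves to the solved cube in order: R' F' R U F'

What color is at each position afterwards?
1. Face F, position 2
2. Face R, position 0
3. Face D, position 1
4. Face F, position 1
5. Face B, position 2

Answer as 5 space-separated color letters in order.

Answer: Y Y W G B

Derivation:
After move 1 (R'): R=RRRR U=WBWB F=GWGW D=YGYG B=YBYB
After move 2 (F'): F=WWGG U=WBRR R=GRYR D=OOYG L=OBOW
After move 3 (R): R=YGRR U=WWRG F=WOGG D=OYYY B=RBBB
After move 4 (U): U=RWGW F=YGGG R=RBRR B=OBBB L=WOOW
After move 5 (F'): F=GGYG U=RWRR R=YBOR D=OWYY L=WWOG
Query 1: F[2] = Y
Query 2: R[0] = Y
Query 3: D[1] = W
Query 4: F[1] = G
Query 5: B[2] = B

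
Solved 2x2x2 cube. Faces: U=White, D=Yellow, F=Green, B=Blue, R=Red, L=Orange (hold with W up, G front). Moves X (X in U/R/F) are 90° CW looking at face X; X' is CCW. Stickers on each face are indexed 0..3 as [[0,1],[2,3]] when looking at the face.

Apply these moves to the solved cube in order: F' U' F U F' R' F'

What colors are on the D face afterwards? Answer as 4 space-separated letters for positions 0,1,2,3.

After move 1 (F'): F=GGGG U=WWRR R=YRYR D=OOYY L=OWOW
After move 2 (U'): U=WRWR F=OWGG R=GGYR B=YRBB L=BBOW
After move 3 (F): F=GOGW U=WRWB R=WGRR D=YGYY L=BOOO
After move 4 (U): U=WWBR F=WGGW R=YRRR B=BOBB L=GOOO
After move 5 (F'): F=GWWG U=WWYR R=GRYR D=OOYY L=GROB
After move 6 (R'): R=RRGY U=WBYB F=GWWR D=OWYG B=YOOB
After move 7 (F'): F=WRGW U=WBRG R=WROY D=RBYG L=GBOY
Query: D face = RBYG

Answer: R B Y G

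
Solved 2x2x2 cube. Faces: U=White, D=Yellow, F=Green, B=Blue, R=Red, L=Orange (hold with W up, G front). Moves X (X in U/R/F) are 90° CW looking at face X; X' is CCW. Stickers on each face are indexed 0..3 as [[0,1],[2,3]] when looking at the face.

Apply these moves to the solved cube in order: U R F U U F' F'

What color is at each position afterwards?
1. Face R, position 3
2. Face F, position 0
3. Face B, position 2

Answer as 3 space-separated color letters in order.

After move 1 (U): U=WWWW F=RRGG R=BBRR B=OOBB L=GGOO
After move 2 (R): R=RBRB U=WRWG F=RYGY D=YBYO B=WOWB
After move 3 (F): F=GRYY U=WROG R=WBGB D=RRYO L=GYOB
After move 4 (U): U=OWGR F=WBYY R=WOGB B=GYWB L=GROB
After move 5 (U): U=GORW F=WOYY R=GYGB B=GRWB L=WBOB
After move 6 (F'): F=OYWY U=GOGG R=RYRB D=BBYO L=WWOR
After move 7 (F'): F=YYOW U=GORR R=BYBB D=WRYO L=WGOG
Query 1: R[3] = B
Query 2: F[0] = Y
Query 3: B[2] = W

Answer: B Y W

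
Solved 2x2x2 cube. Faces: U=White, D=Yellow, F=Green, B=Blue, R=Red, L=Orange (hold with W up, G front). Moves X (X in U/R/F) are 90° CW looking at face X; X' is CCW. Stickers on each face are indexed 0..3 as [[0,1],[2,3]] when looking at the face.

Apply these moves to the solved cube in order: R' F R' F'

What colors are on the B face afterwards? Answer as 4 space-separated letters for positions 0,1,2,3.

After move 1 (R'): R=RRRR U=WBWB F=GWGW D=YGYG B=YBYB
After move 2 (F): F=GGWW U=WBOO R=WRBR D=RRYG L=OYOG
After move 3 (R'): R=RRWB U=WYOY F=GBWO D=RGYW B=GBRB
After move 4 (F'): F=BOGW U=WYRW R=GRRB D=YGYW L=OYOO
Query: B face = GBRB

Answer: G B R B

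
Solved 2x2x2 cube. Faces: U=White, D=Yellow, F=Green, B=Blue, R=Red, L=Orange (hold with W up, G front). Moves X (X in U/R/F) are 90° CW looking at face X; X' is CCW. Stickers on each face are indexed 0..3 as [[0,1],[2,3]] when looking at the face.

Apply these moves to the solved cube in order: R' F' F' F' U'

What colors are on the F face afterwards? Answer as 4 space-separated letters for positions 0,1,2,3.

After move 1 (R'): R=RRRR U=WBWB F=GWGW D=YGYG B=YBYB
After move 2 (F'): F=WWGG U=WBRR R=GRYR D=OOYG L=OBOW
After move 3 (F'): F=WGWG U=WBGY R=OROR D=BWYG L=OROR
After move 4 (F'): F=GGWW U=WBOO R=WRBR D=RRYG L=OYOG
After move 5 (U'): U=BOWO F=OYWW R=GGBR B=WRYB L=YBOG
Query: F face = OYWW

Answer: O Y W W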